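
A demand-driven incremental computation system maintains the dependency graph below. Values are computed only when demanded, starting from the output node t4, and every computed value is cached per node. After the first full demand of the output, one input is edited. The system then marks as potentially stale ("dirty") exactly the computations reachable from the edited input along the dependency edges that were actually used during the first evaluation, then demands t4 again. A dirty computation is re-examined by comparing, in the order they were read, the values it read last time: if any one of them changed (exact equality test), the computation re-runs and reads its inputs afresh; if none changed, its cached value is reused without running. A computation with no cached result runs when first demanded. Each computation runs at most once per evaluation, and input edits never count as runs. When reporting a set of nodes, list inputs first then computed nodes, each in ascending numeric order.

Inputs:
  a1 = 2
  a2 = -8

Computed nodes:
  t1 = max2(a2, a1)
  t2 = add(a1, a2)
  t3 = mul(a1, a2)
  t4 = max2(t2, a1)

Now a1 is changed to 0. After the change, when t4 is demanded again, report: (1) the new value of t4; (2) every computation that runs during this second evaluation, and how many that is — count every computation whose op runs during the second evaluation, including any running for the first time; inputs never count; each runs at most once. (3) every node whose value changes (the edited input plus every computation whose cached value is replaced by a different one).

First evaluation (everything demanded from the output):
  t2 = add(2, -8) = -6
  t4 = max2(-6, 2) = 2

Propagation after the edit:
  t2: runs — a1 2->0; result -8.
  t4: runs — t2 -6->-8; a1 2->0; result 0.

New value of t4: 0.
Computations that run: t2, t4 — 2 in total.
Values that change: a1, t2, t4.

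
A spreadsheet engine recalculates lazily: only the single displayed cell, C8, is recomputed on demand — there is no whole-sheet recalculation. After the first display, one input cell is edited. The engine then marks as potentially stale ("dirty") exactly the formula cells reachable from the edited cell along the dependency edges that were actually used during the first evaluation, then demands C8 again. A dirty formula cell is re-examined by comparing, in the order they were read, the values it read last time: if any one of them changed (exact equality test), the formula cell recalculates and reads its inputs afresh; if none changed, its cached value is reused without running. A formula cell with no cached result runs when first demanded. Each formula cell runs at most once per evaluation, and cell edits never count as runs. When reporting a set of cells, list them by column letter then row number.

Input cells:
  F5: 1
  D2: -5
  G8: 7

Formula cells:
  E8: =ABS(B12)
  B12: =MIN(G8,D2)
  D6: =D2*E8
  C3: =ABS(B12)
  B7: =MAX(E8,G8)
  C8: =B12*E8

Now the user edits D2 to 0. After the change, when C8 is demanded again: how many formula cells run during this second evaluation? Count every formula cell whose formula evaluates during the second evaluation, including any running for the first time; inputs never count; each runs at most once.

First evaluation (everything demanded from the output):
  B12 = MIN(7, -5) = -5
  E8 = ABS(-5) = 5
  C8 = -5 * 5 = -25

Propagation after the edit:
  B12: runs — D2 -5->0; result 0.
  E8: runs — B12 -5->0; result 0.
  C8: runs — B12 -5->0; E8 5->0; result 0.

Formula cells that run: B12, C8, E8 — 3 in total.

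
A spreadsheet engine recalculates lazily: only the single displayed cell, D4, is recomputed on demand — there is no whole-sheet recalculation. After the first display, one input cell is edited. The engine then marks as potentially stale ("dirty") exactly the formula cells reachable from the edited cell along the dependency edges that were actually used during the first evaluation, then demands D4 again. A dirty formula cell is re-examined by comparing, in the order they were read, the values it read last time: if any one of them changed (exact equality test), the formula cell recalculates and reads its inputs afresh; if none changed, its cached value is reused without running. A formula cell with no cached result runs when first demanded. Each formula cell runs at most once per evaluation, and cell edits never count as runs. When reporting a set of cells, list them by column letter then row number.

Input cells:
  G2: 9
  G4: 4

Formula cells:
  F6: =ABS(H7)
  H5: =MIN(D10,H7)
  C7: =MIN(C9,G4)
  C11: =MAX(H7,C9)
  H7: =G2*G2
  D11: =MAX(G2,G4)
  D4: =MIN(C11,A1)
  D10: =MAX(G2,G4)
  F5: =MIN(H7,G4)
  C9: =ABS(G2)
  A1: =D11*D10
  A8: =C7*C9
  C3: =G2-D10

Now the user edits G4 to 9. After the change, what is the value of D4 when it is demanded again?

New value of D4: 81.
Key observation: the cutoff stops propagation at A1 — its inputs' values are unchanged, so it reuses its cache.

First evaluation (everything demanded from the output):
  C9 = ABS(9) = 9
  D10 = MAX(9, 4) = 9
  D11 = MAX(9, 4) = 9
  A1 = 9 * 9 = 81
  H7 = 9 * 9 = 81
  C11 = MAX(81, 9) = 81
  D4 = MIN(81, 81) = 81

Propagation after the edit:
  D10: runs — G4 4->9; result 9 (same value as before).
  D11: runs — G4 4->9; result 9 (same value as before).
  A1: checked — values it read are unchanged (D11 unchanged, D10 unchanged); reused cached 81 without running.
  D4: checked — values it read are unchanged (C11 unchanged, A1 unchanged); reused cached 81 without running.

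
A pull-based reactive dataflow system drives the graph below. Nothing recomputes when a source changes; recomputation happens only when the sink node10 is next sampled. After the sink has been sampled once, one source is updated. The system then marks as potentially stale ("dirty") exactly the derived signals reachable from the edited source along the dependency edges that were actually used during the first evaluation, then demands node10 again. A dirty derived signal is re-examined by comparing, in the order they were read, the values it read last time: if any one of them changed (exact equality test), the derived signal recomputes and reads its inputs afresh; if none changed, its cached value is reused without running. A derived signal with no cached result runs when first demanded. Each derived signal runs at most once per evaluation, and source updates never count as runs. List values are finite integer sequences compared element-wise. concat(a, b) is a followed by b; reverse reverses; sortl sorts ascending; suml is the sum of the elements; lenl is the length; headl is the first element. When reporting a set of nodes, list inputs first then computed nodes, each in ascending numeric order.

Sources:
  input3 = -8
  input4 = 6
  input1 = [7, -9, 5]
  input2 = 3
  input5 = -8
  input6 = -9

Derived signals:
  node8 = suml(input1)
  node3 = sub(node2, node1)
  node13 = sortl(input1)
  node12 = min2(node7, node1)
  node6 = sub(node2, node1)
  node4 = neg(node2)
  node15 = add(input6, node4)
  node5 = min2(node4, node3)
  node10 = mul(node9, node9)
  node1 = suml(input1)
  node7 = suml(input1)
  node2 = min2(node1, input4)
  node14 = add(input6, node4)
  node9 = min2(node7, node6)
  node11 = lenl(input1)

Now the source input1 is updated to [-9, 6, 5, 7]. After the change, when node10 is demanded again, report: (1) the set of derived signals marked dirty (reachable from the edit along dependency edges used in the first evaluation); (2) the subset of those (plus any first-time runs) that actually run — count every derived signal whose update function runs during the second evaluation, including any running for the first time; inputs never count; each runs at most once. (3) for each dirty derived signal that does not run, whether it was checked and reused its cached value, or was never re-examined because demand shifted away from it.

First evaluation (everything demanded from the output):
  node1 = suml([7, -9, 5]) = 3
  node2 = min2(3, 6) = 3
  node6 = sub(3, 3) = 0
  node7 = suml([7, -9, 5]) = 3
  node9 = min2(3, 0) = 0
  node10 = mul(0, 0) = 0

Propagation after the edit:
  node1: runs — input1 [7, -9, 5]->[-9, 6, 5, 7]; result 9.
  node2: runs — node1 3->9; result 6.
  node6: runs — node2 3->6; node1 3->9; result -3.
  node7: runs — input1 [7, -9, 5]->[-9, 6, 5, 7]; result 9.
  node9: runs — node7 3->9; node6 0->-3; result -3.
  node10: runs — node9 0->-3; node9 0->-3; result 9.

Marked dirty: node1, node2, node6, node7, node9, node10.
Derived signals that run: node1, node2, node6, node7, node9, node10 — 6 in total.
Every dirty derived signal ran.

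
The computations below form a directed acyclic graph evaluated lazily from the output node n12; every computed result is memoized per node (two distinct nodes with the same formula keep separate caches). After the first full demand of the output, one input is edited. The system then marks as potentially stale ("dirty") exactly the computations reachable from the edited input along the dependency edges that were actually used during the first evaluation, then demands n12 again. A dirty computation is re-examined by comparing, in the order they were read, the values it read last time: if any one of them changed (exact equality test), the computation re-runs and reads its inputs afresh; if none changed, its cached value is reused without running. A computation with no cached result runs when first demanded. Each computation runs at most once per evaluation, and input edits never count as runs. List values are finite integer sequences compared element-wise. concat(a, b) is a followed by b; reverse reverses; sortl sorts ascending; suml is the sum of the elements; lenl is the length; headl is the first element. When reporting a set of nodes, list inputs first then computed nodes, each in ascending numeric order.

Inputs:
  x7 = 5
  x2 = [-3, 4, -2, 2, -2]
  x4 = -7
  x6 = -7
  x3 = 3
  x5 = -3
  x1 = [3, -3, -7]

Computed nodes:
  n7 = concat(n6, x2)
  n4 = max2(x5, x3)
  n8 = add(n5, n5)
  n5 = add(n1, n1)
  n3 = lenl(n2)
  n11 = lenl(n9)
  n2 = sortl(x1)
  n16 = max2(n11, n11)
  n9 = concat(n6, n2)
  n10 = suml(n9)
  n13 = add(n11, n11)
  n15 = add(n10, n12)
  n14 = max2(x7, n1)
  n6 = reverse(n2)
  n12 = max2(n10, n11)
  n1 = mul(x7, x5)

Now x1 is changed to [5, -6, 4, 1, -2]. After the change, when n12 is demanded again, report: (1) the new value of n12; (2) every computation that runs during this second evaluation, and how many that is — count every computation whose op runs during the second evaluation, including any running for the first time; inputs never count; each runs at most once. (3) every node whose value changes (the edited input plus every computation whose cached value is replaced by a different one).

Demanding n12 again yields 10.
6 computations run: n2, n6, n9, n10, n11, n12.
The nodes whose values change: x1, n2, n6, n9, n10, n11, n12.

First demand of the output computes:
  n2 = sortl([3, -3, -7]) = [-7, -3, 3]
  n6 = reverse([-7, -3, 3]) = [3, -3, -7]
  n9 = concat([3, -3, -7], [-7, -3, 3]) = [3, -3, -7, -7, -3, 3]
  n10 = suml([3, -3, -7, -7, -3, 3]) = -14
  n11 = lenl([3, -3, -7, -7, -3, 3]) = 6
  n12 = max2(-14, 6) = 6

After the edit, cleaning proceeds:
  n2: a read changed (x1 [3, -3, -7]->[5, -6, 4, 1, -2]) — executes, giving [-6, -2, 1, 4, 5].
  n6: a read changed (n2 [-7, -3, 3]->[-6, -2, 1, 4, 5]) — executes, giving [5, 4, 1, -2, -6].
  n9: a read changed (n6 [3, -3, -7]->[5, 4, 1, -2, -6]; n2 [-7, -3, 3]->[-6, -2, 1, 4, 5]) — executes, giving [5, 4, 1, -2, -6, -6, -2, 1, 4, 5].
  n10: a read changed (n9 [3, -3, -7, -7, -3, 3]->[5, 4, 1, -2, -6, -6, -2, 1, 4, 5]) — executes, giving 4.
  n11: a read changed (n9 [3, -3, -7, -7, -3, 3]->[5, 4, 1, -2, -6, -6, -2, 1, 4, 5]) — executes, giving 10.
  n12: a read changed (n10 -14->4; n11 6->10) — executes, giving 10.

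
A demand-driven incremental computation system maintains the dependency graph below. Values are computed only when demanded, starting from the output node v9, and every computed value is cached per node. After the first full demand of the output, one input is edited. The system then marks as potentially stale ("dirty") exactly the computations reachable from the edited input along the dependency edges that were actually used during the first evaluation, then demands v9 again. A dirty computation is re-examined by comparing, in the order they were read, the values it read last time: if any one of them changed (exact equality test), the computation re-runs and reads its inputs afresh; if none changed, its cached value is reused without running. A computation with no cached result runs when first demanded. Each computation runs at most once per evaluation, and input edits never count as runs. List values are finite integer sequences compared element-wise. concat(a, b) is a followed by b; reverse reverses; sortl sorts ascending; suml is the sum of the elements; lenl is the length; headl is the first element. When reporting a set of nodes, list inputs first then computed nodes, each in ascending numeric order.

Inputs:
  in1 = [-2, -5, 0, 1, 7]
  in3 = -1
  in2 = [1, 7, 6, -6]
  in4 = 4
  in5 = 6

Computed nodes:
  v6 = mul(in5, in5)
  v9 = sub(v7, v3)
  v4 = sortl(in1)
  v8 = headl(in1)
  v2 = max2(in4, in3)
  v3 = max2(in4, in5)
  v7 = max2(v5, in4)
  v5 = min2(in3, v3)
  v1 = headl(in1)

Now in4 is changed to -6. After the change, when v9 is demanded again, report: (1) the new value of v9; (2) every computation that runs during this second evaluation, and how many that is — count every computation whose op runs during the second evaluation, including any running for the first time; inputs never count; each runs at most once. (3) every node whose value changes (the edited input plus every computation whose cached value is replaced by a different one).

New value of v9: -7.
Computations that run: v3, v7, v9 — 3 in total.
Values that change: in4, v7, v9.
Key observation: the cutoff stops propagation at v5 — its inputs' values are unchanged, so it reuses its cache.

First evaluation (everything demanded from the output):
  v3 = max2(4, 6) = 6
  v5 = min2(-1, 6) = -1
  v7 = max2(-1, 4) = 4
  v9 = sub(4, 6) = -2

Propagation after the edit:
  v3: runs — in4 4->-6; result 6 (same value as before).
  v5: checked — values it read are unchanged (in3 unchanged, v3 unchanged); reused cached -1 without running.
  v7: runs — in4 4->-6; result -1.
  v9: runs — v7 4->-1; result -7.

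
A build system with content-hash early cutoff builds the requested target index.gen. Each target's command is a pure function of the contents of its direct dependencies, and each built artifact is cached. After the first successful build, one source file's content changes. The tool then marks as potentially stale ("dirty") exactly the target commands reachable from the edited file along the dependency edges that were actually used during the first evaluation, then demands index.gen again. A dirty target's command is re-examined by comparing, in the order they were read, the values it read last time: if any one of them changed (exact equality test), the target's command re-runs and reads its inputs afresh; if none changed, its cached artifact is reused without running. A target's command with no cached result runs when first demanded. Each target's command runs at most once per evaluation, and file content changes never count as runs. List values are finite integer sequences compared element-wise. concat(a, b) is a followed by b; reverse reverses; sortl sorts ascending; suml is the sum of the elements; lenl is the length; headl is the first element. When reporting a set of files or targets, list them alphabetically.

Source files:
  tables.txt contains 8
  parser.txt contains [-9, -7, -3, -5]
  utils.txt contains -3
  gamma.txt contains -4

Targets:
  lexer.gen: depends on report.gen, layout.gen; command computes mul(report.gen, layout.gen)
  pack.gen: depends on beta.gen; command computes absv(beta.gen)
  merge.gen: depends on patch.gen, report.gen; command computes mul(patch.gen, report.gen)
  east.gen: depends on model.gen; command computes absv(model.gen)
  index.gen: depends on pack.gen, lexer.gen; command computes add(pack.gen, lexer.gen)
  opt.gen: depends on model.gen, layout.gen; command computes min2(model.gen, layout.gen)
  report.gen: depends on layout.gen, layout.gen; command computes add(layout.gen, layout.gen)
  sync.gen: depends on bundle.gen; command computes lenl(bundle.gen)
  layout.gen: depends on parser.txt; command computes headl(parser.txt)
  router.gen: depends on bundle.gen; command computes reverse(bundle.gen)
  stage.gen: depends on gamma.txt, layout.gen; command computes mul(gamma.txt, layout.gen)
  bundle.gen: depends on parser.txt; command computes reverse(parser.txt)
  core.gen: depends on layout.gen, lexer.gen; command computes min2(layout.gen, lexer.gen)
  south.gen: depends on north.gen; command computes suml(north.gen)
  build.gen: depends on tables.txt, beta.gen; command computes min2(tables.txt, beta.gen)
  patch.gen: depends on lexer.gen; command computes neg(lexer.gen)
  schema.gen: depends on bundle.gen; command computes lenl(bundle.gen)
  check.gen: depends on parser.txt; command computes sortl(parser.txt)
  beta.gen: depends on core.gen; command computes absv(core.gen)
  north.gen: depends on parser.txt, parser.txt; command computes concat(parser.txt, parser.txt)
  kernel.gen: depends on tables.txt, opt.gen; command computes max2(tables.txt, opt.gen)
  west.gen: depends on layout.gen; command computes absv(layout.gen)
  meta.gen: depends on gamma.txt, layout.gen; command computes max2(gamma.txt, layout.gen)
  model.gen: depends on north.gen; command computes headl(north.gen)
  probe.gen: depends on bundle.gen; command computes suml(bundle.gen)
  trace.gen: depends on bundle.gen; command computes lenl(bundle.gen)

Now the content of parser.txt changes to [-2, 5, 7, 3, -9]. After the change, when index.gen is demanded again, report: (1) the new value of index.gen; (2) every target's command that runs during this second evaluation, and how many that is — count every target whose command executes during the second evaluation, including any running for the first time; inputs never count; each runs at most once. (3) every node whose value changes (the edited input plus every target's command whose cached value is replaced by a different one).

First evaluation (everything demanded from the output):
  layout.gen = headl([-9, -7, -3, -5]) = -9
  report.gen = add(-9, -9) = -18
  lexer.gen = mul(-18, -9) = 162
  core.gen = min2(-9, 162) = -9
  beta.gen = absv(-9) = 9
  pack.gen = absv(9) = 9
  index.gen = add(9, 162) = 171

Propagation after the edit:
  layout.gen: runs — parser.txt [-9, -7, -3, -5]->[-2, 5, 7, 3, -9]; result -2.
  report.gen: runs — layout.gen -9->-2; layout.gen -9->-2; result -4.
  lexer.gen: runs — report.gen -18->-4; layout.gen -9->-2; result 8.
  core.gen: runs — layout.gen -9->-2; lexer.gen 162->8; result -2.
  beta.gen: runs — core.gen -9->-2; result 2.
  pack.gen: runs — beta.gen 9->2; result 2.
  index.gen: runs — pack.gen 9->2; lexer.gen 162->8; result 10.

New value of index.gen: 10.
Target commands that run: beta.gen, core.gen, index.gen, layout.gen, lexer.gen, pack.gen, report.gen — 7 in total.
Values that change: beta.gen, core.gen, index.gen, layout.gen, lexer.gen, pack.gen, parser.txt, report.gen.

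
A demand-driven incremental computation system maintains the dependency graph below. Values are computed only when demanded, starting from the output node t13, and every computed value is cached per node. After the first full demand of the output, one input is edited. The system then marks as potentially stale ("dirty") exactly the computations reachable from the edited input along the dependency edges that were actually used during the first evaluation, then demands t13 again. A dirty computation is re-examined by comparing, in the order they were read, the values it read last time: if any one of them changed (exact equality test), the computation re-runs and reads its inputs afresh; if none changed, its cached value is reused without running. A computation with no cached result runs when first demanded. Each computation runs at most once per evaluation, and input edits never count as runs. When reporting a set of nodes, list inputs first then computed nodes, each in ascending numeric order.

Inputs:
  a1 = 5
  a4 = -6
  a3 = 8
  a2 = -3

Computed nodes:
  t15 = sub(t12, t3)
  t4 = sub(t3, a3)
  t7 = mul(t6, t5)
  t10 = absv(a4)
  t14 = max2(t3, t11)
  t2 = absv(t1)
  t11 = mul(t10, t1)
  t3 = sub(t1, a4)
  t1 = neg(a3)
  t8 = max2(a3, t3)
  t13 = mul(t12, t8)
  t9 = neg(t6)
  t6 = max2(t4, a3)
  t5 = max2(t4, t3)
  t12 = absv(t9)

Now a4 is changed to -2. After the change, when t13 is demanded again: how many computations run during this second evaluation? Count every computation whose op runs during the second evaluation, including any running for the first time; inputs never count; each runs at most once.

First evaluation (everything demanded from the output):
  t1 = neg(8) = -8
  t3 = sub(-8, -6) = -2
  t4 = sub(-2, 8) = -10
  t6 = max2(-10, 8) = 8
  t8 = max2(8, -2) = 8
  t9 = neg(8) = -8
  t12 = absv(-8) = 8
  t13 = mul(8, 8) = 64

Propagation after the edit:
  t3: runs — a4 -6->-2; result -6.
  t4: runs — t3 -2->-6; result -14.
  t6: runs — t4 -10->-14; result 8 (same value as before).
  t8: runs — t3 -2->-6; result 8 (same value as before).
  t9: checked — values it read are unchanged (t6 unchanged); reused cached -8 without running.
  t12: checked — values it read are unchanged (t9 unchanged); reused cached 8 without running.
  t13: checked — values it read are unchanged (t12 unchanged, t8 unchanged); reused cached 64 without running.

Key observation: the cutoff stops propagation at t9 — its inputs' values are unchanged, so it reuses its cache.

Computations that run: t3, t4, t6, t8 — 4 in total.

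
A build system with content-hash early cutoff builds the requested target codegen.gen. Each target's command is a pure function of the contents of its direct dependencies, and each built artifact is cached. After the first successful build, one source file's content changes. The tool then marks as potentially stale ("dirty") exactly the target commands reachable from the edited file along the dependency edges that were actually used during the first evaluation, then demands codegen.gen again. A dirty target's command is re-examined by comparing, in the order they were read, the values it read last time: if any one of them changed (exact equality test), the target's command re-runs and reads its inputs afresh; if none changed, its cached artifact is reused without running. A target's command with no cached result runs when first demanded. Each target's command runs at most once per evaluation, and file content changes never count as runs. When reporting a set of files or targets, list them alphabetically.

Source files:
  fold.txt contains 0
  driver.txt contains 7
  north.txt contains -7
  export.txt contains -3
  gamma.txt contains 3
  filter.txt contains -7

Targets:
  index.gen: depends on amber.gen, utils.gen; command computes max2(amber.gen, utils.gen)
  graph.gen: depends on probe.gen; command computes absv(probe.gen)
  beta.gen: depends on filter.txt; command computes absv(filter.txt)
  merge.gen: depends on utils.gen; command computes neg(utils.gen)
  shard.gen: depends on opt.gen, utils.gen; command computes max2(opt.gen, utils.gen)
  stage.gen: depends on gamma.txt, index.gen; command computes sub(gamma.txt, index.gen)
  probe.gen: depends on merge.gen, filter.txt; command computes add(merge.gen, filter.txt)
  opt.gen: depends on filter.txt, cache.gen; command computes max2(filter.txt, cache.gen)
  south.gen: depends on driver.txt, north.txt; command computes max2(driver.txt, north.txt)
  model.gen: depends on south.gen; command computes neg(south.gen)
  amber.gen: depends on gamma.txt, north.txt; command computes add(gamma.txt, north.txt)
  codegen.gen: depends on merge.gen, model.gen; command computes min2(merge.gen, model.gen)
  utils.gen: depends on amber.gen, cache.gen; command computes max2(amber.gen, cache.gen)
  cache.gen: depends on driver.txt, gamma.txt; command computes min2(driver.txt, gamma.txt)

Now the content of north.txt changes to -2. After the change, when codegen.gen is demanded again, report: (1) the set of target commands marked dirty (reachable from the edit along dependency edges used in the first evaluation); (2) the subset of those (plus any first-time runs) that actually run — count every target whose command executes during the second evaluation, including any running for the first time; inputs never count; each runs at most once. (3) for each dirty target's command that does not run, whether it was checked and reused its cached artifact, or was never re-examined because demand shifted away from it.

Marked dirty: amber.gen, codegen.gen, merge.gen, model.gen, south.gen, utils.gen.
Target commands that run: amber.gen, south.gen, utils.gen — 3 in total.
Checked but reused from cache: codegen.gen, merge.gen, model.gen.
Key observation: the cutoff stops propagation at merge.gen — its inputs' values are unchanged, so it reuses its cache.

First evaluation (everything demanded from the output):
  amber.gen = add(3, -7) = -4
  cache.gen = min2(7, 3) = 3
  south.gen = max2(7, -7) = 7
  model.gen = neg(7) = -7
  utils.gen = max2(-4, 3) = 3
  merge.gen = neg(3) = -3
  codegen.gen = min2(-3, -7) = -7

Propagation after the edit:
  amber.gen: runs — north.txt -7->-2; result 1.
  south.gen: runs — north.txt -7->-2; result 7 (same value as before).
  model.gen: checked — values it read are unchanged (south.gen unchanged); reused cached -7 without running.
  utils.gen: runs — amber.gen -4->1; result 3 (same value as before).
  merge.gen: checked — values it read are unchanged (utils.gen unchanged); reused cached -3 without running.
  codegen.gen: checked — values it read are unchanged (merge.gen unchanged, model.gen unchanged); reused cached -7 without running.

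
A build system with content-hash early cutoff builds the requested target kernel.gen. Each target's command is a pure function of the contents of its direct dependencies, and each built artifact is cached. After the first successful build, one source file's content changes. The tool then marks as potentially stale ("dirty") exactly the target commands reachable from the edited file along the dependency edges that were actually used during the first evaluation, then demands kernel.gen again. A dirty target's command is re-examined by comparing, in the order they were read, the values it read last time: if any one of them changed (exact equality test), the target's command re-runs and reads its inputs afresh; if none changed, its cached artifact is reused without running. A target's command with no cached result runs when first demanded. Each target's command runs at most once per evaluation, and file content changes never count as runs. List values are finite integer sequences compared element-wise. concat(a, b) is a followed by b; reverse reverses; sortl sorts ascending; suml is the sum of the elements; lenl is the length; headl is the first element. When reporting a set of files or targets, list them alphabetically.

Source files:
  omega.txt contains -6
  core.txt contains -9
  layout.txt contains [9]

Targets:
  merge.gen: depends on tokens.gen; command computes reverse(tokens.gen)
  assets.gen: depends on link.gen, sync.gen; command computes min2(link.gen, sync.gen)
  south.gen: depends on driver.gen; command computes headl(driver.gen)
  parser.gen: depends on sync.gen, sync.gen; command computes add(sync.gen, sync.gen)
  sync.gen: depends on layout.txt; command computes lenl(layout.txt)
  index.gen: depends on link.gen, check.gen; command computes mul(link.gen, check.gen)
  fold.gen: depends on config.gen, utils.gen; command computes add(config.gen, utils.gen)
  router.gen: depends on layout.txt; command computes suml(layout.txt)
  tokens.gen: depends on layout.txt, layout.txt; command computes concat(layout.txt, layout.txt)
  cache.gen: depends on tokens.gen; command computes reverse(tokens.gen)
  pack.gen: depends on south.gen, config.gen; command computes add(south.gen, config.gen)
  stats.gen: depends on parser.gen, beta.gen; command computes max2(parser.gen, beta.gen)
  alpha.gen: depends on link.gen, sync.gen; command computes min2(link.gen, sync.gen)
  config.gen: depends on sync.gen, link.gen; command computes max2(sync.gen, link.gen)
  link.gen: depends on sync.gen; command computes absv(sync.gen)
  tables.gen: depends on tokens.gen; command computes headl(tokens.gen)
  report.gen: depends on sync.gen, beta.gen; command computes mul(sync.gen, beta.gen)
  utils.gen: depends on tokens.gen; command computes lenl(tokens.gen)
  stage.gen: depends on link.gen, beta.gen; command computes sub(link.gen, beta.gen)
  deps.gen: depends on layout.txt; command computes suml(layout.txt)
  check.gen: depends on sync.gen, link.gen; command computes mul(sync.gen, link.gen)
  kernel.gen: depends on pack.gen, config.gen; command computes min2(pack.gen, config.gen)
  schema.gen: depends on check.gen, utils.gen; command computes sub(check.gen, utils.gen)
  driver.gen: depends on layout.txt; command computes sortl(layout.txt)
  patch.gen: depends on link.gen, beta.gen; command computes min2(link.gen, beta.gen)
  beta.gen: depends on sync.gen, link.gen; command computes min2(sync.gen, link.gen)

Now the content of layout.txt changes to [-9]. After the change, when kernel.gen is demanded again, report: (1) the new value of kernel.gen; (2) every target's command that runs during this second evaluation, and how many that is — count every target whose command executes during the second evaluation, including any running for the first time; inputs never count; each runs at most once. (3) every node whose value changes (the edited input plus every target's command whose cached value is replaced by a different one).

New value of kernel.gen: -8.
Target commands that run: driver.gen, kernel.gen, pack.gen, south.gen, sync.gen — 5 in total.
Values that change: driver.gen, kernel.gen, layout.txt, pack.gen, south.gen.
Key observation: the cutoff stops propagation at link.gen — its inputs' values are unchanged, so it reuses its cache.

First evaluation (everything demanded from the output):
  driver.gen = sortl([9]) = [9]
  south.gen = headl([9]) = 9
  sync.gen = lenl([9]) = 1
  link.gen = absv(1) = 1
  config.gen = max2(1, 1) = 1
  pack.gen = add(9, 1) = 10
  kernel.gen = min2(10, 1) = 1

Propagation after the edit:
  driver.gen: runs — layout.txt [9]->[-9]; result [-9].
  south.gen: runs — driver.gen [9]->[-9]; result -9.
  sync.gen: runs — layout.txt [9]->[-9]; result 1 (same value as before).
  link.gen: checked — values it read are unchanged (sync.gen unchanged); reused cached 1 without running.
  config.gen: checked — values it read are unchanged (sync.gen unchanged, link.gen unchanged); reused cached 1 without running.
  pack.gen: runs — south.gen 9->-9; result -8.
  kernel.gen: runs — pack.gen 10->-8; result -8.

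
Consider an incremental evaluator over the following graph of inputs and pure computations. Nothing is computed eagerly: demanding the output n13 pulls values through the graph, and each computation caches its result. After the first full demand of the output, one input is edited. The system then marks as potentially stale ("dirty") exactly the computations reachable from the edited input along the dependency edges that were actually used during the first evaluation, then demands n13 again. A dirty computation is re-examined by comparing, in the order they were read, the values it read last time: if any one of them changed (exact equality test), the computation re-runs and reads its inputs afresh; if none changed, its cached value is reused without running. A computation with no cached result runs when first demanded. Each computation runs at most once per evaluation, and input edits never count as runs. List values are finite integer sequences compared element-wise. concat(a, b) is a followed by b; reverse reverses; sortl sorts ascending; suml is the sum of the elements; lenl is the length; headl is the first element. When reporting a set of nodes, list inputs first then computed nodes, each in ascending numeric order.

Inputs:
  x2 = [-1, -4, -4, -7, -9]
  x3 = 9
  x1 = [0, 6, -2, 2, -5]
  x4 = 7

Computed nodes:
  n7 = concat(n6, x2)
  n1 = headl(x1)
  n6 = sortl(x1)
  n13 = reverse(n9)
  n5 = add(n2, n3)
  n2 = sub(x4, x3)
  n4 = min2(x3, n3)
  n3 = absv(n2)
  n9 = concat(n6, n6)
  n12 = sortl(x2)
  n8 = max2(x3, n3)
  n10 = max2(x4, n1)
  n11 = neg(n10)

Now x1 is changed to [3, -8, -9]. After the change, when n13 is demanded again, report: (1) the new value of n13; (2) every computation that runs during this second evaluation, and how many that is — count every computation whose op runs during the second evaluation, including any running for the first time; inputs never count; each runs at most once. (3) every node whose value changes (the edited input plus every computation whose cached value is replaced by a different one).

Initial pass — values computed on the first demand:
  n6 = sortl([0, 6, -2, 2, -5]) = [-5, -2, 0, 2, 6]
  n9 = concat([-5, -2, 0, 2, 6], [-5, -2, 0, 2, 6]) = [-5, -2, 0, 2, 6, -5, -2, 0, 2, 6]
  n13 = reverse([-5, -2, 0, 2, 6, -5, -2, 0, 2, 6]) = [6, 2, 0, -2, -5, 6, 2, 0, -2, -5]

Second demand — change propagation:
  n6: re-runs because x1 [0, 6, -2, 2, -5]->[3, -8, -9]; new result [-9, -8, 3].
  n9: re-runs because n6 [-5, -2, 0, 2, 6]->[-9, -8, 3]; n6 [-5, -2, 0, 2, 6]->[-9, -8, 3]; new result [-9, -8, 3, -9, -8, 3].
  n13: re-runs because n9 [-5, -2, 0, 2, 6, -5, -2, 0, 2, 6]->[-9, -8, 3, -9, -8, 3]; new result [3, -8, -9, 3, -8, -9].

n13 now evaluates to [3, -8, -9, 3, -8, -9].
Run set: n6, n9, n13 (3 run).
Changed values: x1, n6, n9, n13.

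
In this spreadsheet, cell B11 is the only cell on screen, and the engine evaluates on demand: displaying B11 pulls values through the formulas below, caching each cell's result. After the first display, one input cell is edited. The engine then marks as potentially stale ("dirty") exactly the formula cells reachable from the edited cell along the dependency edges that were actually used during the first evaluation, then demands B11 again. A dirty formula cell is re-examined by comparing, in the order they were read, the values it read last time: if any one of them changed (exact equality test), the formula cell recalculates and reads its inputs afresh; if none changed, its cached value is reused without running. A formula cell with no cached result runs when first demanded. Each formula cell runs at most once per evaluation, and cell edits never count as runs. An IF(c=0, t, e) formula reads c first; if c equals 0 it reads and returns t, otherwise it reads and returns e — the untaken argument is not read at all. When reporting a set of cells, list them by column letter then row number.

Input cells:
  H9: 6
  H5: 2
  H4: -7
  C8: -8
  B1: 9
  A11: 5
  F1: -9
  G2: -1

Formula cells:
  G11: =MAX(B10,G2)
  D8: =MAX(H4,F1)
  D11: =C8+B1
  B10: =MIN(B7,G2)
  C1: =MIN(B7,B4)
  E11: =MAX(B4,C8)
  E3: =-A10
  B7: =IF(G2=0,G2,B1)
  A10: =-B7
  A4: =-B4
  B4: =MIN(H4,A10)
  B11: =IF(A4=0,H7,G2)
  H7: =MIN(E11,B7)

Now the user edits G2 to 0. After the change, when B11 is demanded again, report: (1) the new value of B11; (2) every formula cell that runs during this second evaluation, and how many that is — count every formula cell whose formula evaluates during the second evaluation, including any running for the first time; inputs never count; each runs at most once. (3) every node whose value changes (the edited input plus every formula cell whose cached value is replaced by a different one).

Initial pass — values computed on the first demand:
  B7 = IF(G2=0: G2=-1 -> else branch B1) = 9
  A10 = -(9) = -9
  B4 = MIN(-7, -9) = -9
  A4 = -(-9) = 9
  B11 = IF(A4=0: A4=9 -> else branch G2) = -1

Second demand — change propagation:
  B7: re-runs because G2 -1->0; new result 0.
  A10: re-runs because B7 9->0; new result 0.
  B4: re-runs because A10 -9->0; new result -7.
  A4: re-runs because B4 -9->-7; new result 7.
  B11: re-runs because A4 9->7; G2 -1->0; new result 0.

B11 now evaluates to 0.
Run set: A4, A10, B4, B7, B11 (5 run).
Changed values: A4, A10, B4, B7, B11, G2.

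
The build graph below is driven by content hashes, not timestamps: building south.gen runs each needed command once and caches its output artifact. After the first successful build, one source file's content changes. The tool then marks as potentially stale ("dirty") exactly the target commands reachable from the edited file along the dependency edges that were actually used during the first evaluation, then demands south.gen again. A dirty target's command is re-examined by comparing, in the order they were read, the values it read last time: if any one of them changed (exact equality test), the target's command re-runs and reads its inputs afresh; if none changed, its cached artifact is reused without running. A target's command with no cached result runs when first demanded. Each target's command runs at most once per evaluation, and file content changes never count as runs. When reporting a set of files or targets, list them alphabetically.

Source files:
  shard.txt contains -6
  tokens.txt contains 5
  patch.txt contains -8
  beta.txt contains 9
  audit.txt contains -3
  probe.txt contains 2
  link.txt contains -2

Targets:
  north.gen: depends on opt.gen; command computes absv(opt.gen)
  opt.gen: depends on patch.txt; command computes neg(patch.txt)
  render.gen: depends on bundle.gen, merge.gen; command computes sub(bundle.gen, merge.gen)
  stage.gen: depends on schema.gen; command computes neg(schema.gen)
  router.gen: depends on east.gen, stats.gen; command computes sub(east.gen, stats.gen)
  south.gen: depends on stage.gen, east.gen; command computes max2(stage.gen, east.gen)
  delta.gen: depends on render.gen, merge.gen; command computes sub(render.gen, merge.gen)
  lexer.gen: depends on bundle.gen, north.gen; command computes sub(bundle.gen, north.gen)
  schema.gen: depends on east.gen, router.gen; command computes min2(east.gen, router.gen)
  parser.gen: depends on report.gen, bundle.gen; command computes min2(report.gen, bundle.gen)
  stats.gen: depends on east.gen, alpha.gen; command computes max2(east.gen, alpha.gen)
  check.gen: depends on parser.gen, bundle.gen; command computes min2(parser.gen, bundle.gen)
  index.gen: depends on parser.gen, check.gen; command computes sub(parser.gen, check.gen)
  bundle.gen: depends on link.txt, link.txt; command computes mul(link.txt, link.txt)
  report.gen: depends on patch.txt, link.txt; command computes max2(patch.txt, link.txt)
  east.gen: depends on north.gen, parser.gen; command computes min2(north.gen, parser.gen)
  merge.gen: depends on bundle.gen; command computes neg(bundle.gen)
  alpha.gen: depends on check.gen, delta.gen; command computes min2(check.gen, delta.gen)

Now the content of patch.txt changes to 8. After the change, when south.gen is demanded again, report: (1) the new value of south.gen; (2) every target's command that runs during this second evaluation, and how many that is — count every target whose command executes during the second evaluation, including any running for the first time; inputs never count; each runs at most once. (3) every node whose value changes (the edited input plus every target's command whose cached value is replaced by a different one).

Initial pass — values computed on the first demand:
  bundle.gen = mul(-2, -2) = 4
  merge.gen = neg(4) = -4
  opt.gen = neg(-8) = 8
  north.gen = absv(8) = 8
  render.gen = sub(4, -4) = 8
  delta.gen = sub(8, -4) = 12
  report.gen = max2(-8, -2) = -2
  parser.gen = min2(-2, 4) = -2
  check.gen = min2(-2, 4) = -2
  alpha.gen = min2(-2, 12) = -2
  east.gen = min2(8, -2) = -2
  stats.gen = max2(-2, -2) = -2
  router.gen = sub(-2, -2) = 0
  schema.gen = min2(-2, 0) = -2
  stage.gen = neg(-2) = 2
  south.gen = max2(2, -2) = 2

Second demand — change propagation:
  opt.gen: re-runs because patch.txt -8->8; new result -8.
  north.gen: re-runs because opt.gen 8->-8; new result 8 (unchanged).
  report.gen: re-runs because patch.txt -8->8; new result 8.
  parser.gen: re-runs because report.gen -2->8; new result 4.
  check.gen: re-runs because parser.gen -2->4; new result 4.
  alpha.gen: re-runs because check.gen -2->4; new result 4.
  east.gen: re-runs because parser.gen -2->4; new result 4.
  stats.gen: re-runs because east.gen -2->4; alpha.gen -2->4; new result 4.
  router.gen: re-runs because east.gen -2->4; stats.gen -2->4; new result 0 (unchanged).
  schema.gen: re-runs because east.gen -2->4; new result 0.
  stage.gen: re-runs because schema.gen -2->0; new result 0.
  south.gen: re-runs because stage.gen 2->0; east.gen -2->4; new result 4.

south.gen now evaluates to 4.
Run set: alpha.gen, check.gen, east.gen, north.gen, opt.gen, parser.gen, report.gen, router.gen, schema.gen, south.gen, stage.gen, stats.gen (12 run).
Changed values: alpha.gen, check.gen, east.gen, opt.gen, parser.gen, patch.txt, report.gen, schema.gen, south.gen, stage.gen, stats.gen.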